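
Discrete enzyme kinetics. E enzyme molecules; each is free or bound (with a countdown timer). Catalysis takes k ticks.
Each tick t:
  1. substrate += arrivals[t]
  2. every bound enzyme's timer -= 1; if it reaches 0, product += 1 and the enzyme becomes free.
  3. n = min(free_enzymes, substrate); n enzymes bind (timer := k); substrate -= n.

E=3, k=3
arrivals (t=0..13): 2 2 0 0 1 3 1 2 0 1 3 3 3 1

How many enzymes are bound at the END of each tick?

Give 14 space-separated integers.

Answer: 2 3 3 2 2 3 3 3 3 3 3 3 3 3

Derivation:
t=0: arr=2 -> substrate=0 bound=2 product=0
t=1: arr=2 -> substrate=1 bound=3 product=0
t=2: arr=0 -> substrate=1 bound=3 product=0
t=3: arr=0 -> substrate=0 bound=2 product=2
t=4: arr=1 -> substrate=0 bound=2 product=3
t=5: arr=3 -> substrate=2 bound=3 product=3
t=6: arr=1 -> substrate=2 bound=3 product=4
t=7: arr=2 -> substrate=3 bound=3 product=5
t=8: arr=0 -> substrate=2 bound=3 product=6
t=9: arr=1 -> substrate=2 bound=3 product=7
t=10: arr=3 -> substrate=4 bound=3 product=8
t=11: arr=3 -> substrate=6 bound=3 product=9
t=12: arr=3 -> substrate=8 bound=3 product=10
t=13: arr=1 -> substrate=8 bound=3 product=11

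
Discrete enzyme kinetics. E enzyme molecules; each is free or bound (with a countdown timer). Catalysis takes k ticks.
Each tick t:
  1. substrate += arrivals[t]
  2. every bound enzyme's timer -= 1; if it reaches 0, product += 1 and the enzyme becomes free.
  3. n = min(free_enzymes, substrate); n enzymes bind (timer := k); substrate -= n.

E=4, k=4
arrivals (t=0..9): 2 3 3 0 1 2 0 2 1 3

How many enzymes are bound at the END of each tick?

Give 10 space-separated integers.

Answer: 2 4 4 4 4 4 4 4 4 4

Derivation:
t=0: arr=2 -> substrate=0 bound=2 product=0
t=1: arr=3 -> substrate=1 bound=4 product=0
t=2: arr=3 -> substrate=4 bound=4 product=0
t=3: arr=0 -> substrate=4 bound=4 product=0
t=4: arr=1 -> substrate=3 bound=4 product=2
t=5: arr=2 -> substrate=3 bound=4 product=4
t=6: arr=0 -> substrate=3 bound=4 product=4
t=7: arr=2 -> substrate=5 bound=4 product=4
t=8: arr=1 -> substrate=4 bound=4 product=6
t=9: arr=3 -> substrate=5 bound=4 product=8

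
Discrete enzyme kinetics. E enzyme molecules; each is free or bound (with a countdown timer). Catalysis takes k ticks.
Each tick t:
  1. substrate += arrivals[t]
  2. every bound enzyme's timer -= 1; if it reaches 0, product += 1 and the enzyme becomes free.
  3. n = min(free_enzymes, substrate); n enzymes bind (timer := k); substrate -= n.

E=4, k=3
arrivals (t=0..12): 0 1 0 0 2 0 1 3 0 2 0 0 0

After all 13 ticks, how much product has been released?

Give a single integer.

t=0: arr=0 -> substrate=0 bound=0 product=0
t=1: arr=1 -> substrate=0 bound=1 product=0
t=2: arr=0 -> substrate=0 bound=1 product=0
t=3: arr=0 -> substrate=0 bound=1 product=0
t=4: arr=2 -> substrate=0 bound=2 product=1
t=5: arr=0 -> substrate=0 bound=2 product=1
t=6: arr=1 -> substrate=0 bound=3 product=1
t=7: arr=3 -> substrate=0 bound=4 product=3
t=8: arr=0 -> substrate=0 bound=4 product=3
t=9: arr=2 -> substrate=1 bound=4 product=4
t=10: arr=0 -> substrate=0 bound=2 product=7
t=11: arr=0 -> substrate=0 bound=2 product=7
t=12: arr=0 -> substrate=0 bound=1 product=8

Answer: 8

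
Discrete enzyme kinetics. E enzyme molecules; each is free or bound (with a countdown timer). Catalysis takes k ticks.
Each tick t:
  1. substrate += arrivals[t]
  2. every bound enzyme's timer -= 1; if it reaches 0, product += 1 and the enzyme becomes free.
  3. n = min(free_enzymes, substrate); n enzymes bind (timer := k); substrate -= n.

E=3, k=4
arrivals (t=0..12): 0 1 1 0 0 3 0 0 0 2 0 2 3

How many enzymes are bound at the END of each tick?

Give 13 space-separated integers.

t=0: arr=0 -> substrate=0 bound=0 product=0
t=1: arr=1 -> substrate=0 bound=1 product=0
t=2: arr=1 -> substrate=0 bound=2 product=0
t=3: arr=0 -> substrate=0 bound=2 product=0
t=4: arr=0 -> substrate=0 bound=2 product=0
t=5: arr=3 -> substrate=1 bound=3 product=1
t=6: arr=0 -> substrate=0 bound=3 product=2
t=7: arr=0 -> substrate=0 bound=3 product=2
t=8: arr=0 -> substrate=0 bound=3 product=2
t=9: arr=2 -> substrate=0 bound=3 product=4
t=10: arr=0 -> substrate=0 bound=2 product=5
t=11: arr=2 -> substrate=1 bound=3 product=5
t=12: arr=3 -> substrate=4 bound=3 product=5

Answer: 0 1 2 2 2 3 3 3 3 3 2 3 3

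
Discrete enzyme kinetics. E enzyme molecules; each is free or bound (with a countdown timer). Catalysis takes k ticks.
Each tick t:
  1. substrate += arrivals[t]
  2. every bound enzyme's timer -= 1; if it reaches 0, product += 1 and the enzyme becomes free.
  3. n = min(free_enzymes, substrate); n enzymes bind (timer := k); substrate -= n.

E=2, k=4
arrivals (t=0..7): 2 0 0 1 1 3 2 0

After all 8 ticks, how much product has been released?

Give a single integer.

Answer: 2

Derivation:
t=0: arr=2 -> substrate=0 bound=2 product=0
t=1: arr=0 -> substrate=0 bound=2 product=0
t=2: arr=0 -> substrate=0 bound=2 product=0
t=3: arr=1 -> substrate=1 bound=2 product=0
t=4: arr=1 -> substrate=0 bound=2 product=2
t=5: arr=3 -> substrate=3 bound=2 product=2
t=6: arr=2 -> substrate=5 bound=2 product=2
t=7: arr=0 -> substrate=5 bound=2 product=2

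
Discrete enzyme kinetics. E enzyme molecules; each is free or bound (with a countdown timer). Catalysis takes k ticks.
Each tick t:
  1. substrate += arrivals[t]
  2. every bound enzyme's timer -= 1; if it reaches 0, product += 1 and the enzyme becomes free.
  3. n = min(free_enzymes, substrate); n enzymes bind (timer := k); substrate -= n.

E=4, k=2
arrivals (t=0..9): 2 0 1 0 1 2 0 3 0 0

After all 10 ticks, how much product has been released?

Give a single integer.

Answer: 9

Derivation:
t=0: arr=2 -> substrate=0 bound=2 product=0
t=1: arr=0 -> substrate=0 bound=2 product=0
t=2: arr=1 -> substrate=0 bound=1 product=2
t=3: arr=0 -> substrate=0 bound=1 product=2
t=4: arr=1 -> substrate=0 bound=1 product=3
t=5: arr=2 -> substrate=0 bound=3 product=3
t=6: arr=0 -> substrate=0 bound=2 product=4
t=7: arr=3 -> substrate=0 bound=3 product=6
t=8: arr=0 -> substrate=0 bound=3 product=6
t=9: arr=0 -> substrate=0 bound=0 product=9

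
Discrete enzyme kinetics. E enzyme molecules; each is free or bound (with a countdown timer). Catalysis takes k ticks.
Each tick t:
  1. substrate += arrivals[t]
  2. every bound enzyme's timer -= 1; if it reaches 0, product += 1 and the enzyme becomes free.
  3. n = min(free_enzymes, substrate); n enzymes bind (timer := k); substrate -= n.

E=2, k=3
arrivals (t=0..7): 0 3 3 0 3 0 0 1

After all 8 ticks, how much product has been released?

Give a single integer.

t=0: arr=0 -> substrate=0 bound=0 product=0
t=1: arr=3 -> substrate=1 bound=2 product=0
t=2: arr=3 -> substrate=4 bound=2 product=0
t=3: arr=0 -> substrate=4 bound=2 product=0
t=4: arr=3 -> substrate=5 bound=2 product=2
t=5: arr=0 -> substrate=5 bound=2 product=2
t=6: arr=0 -> substrate=5 bound=2 product=2
t=7: arr=1 -> substrate=4 bound=2 product=4

Answer: 4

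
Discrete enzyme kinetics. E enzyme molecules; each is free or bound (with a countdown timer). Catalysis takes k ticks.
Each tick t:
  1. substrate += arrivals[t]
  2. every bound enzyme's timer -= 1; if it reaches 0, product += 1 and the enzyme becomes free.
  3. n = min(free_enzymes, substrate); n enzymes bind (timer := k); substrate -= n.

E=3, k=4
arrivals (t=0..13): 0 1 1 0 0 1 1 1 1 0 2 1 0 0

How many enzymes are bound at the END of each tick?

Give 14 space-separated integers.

t=0: arr=0 -> substrate=0 bound=0 product=0
t=1: arr=1 -> substrate=0 bound=1 product=0
t=2: arr=1 -> substrate=0 bound=2 product=0
t=3: arr=0 -> substrate=0 bound=2 product=0
t=4: arr=0 -> substrate=0 bound=2 product=0
t=5: arr=1 -> substrate=0 bound=2 product=1
t=6: arr=1 -> substrate=0 bound=2 product=2
t=7: arr=1 -> substrate=0 bound=3 product=2
t=8: arr=1 -> substrate=1 bound=3 product=2
t=9: arr=0 -> substrate=0 bound=3 product=3
t=10: arr=2 -> substrate=1 bound=3 product=4
t=11: arr=1 -> substrate=1 bound=3 product=5
t=12: arr=0 -> substrate=1 bound=3 product=5
t=13: arr=0 -> substrate=0 bound=3 product=6

Answer: 0 1 2 2 2 2 2 3 3 3 3 3 3 3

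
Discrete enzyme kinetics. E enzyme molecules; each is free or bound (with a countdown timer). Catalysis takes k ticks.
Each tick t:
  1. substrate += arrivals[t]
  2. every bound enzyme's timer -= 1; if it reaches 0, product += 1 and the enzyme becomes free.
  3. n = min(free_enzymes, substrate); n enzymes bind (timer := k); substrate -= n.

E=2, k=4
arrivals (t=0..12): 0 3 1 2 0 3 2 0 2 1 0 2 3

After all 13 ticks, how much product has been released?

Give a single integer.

t=0: arr=0 -> substrate=0 bound=0 product=0
t=1: arr=3 -> substrate=1 bound=2 product=0
t=2: arr=1 -> substrate=2 bound=2 product=0
t=3: arr=2 -> substrate=4 bound=2 product=0
t=4: arr=0 -> substrate=4 bound=2 product=0
t=5: arr=3 -> substrate=5 bound=2 product=2
t=6: arr=2 -> substrate=7 bound=2 product=2
t=7: arr=0 -> substrate=7 bound=2 product=2
t=8: arr=2 -> substrate=9 bound=2 product=2
t=9: arr=1 -> substrate=8 bound=2 product=4
t=10: arr=0 -> substrate=8 bound=2 product=4
t=11: arr=2 -> substrate=10 bound=2 product=4
t=12: arr=3 -> substrate=13 bound=2 product=4

Answer: 4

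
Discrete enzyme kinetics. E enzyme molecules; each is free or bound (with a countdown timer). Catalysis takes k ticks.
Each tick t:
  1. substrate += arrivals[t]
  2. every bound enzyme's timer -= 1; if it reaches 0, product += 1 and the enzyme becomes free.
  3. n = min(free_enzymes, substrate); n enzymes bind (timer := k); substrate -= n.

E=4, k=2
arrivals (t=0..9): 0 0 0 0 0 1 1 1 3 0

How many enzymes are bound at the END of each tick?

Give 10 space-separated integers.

Answer: 0 0 0 0 0 1 2 2 4 3

Derivation:
t=0: arr=0 -> substrate=0 bound=0 product=0
t=1: arr=0 -> substrate=0 bound=0 product=0
t=2: arr=0 -> substrate=0 bound=0 product=0
t=3: arr=0 -> substrate=0 bound=0 product=0
t=4: arr=0 -> substrate=0 bound=0 product=0
t=5: arr=1 -> substrate=0 bound=1 product=0
t=6: arr=1 -> substrate=0 bound=2 product=0
t=7: arr=1 -> substrate=0 bound=2 product=1
t=8: arr=3 -> substrate=0 bound=4 product=2
t=9: arr=0 -> substrate=0 bound=3 product=3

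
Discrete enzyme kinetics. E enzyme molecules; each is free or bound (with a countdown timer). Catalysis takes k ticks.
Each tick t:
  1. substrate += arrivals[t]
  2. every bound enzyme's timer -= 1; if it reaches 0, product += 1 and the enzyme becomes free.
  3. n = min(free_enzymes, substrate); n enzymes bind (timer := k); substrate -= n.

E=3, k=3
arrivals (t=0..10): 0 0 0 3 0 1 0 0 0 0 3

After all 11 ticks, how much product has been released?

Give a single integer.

Answer: 4

Derivation:
t=0: arr=0 -> substrate=0 bound=0 product=0
t=1: arr=0 -> substrate=0 bound=0 product=0
t=2: arr=0 -> substrate=0 bound=0 product=0
t=3: arr=3 -> substrate=0 bound=3 product=0
t=4: arr=0 -> substrate=0 bound=3 product=0
t=5: arr=1 -> substrate=1 bound=3 product=0
t=6: arr=0 -> substrate=0 bound=1 product=3
t=7: arr=0 -> substrate=0 bound=1 product=3
t=8: arr=0 -> substrate=0 bound=1 product=3
t=9: arr=0 -> substrate=0 bound=0 product=4
t=10: arr=3 -> substrate=0 bound=3 product=4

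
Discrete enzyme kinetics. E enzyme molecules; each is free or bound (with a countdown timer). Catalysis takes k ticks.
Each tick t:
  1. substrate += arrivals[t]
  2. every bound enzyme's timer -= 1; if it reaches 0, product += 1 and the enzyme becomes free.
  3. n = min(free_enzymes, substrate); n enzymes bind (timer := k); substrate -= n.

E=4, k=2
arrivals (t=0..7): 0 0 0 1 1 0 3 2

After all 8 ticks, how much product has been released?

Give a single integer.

Answer: 2

Derivation:
t=0: arr=0 -> substrate=0 bound=0 product=0
t=1: arr=0 -> substrate=0 bound=0 product=0
t=2: arr=0 -> substrate=0 bound=0 product=0
t=3: arr=1 -> substrate=0 bound=1 product=0
t=4: arr=1 -> substrate=0 bound=2 product=0
t=5: arr=0 -> substrate=0 bound=1 product=1
t=6: arr=3 -> substrate=0 bound=3 product=2
t=7: arr=2 -> substrate=1 bound=4 product=2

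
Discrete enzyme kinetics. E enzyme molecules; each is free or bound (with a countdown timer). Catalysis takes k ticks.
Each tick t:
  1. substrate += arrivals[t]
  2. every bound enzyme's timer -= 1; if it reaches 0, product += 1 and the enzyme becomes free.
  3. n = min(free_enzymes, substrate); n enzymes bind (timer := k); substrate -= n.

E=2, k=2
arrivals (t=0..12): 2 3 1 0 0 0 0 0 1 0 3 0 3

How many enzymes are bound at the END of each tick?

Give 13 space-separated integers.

Answer: 2 2 2 2 2 2 0 0 1 1 2 2 2

Derivation:
t=0: arr=2 -> substrate=0 bound=2 product=0
t=1: arr=3 -> substrate=3 bound=2 product=0
t=2: arr=1 -> substrate=2 bound=2 product=2
t=3: arr=0 -> substrate=2 bound=2 product=2
t=4: arr=0 -> substrate=0 bound=2 product=4
t=5: arr=0 -> substrate=0 bound=2 product=4
t=6: arr=0 -> substrate=0 bound=0 product=6
t=7: arr=0 -> substrate=0 bound=0 product=6
t=8: arr=1 -> substrate=0 bound=1 product=6
t=9: arr=0 -> substrate=0 bound=1 product=6
t=10: arr=3 -> substrate=1 bound=2 product=7
t=11: arr=0 -> substrate=1 bound=2 product=7
t=12: arr=3 -> substrate=2 bound=2 product=9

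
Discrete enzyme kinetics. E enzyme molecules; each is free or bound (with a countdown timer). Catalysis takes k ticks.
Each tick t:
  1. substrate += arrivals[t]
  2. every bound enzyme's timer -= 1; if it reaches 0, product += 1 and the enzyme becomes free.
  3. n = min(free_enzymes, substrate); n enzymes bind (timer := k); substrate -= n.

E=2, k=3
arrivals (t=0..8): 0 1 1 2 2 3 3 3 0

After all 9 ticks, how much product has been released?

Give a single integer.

Answer: 4

Derivation:
t=0: arr=0 -> substrate=0 bound=0 product=0
t=1: arr=1 -> substrate=0 bound=1 product=0
t=2: arr=1 -> substrate=0 bound=2 product=0
t=3: arr=2 -> substrate=2 bound=2 product=0
t=4: arr=2 -> substrate=3 bound=2 product=1
t=5: arr=3 -> substrate=5 bound=2 product=2
t=6: arr=3 -> substrate=8 bound=2 product=2
t=7: arr=3 -> substrate=10 bound=2 product=3
t=8: arr=0 -> substrate=9 bound=2 product=4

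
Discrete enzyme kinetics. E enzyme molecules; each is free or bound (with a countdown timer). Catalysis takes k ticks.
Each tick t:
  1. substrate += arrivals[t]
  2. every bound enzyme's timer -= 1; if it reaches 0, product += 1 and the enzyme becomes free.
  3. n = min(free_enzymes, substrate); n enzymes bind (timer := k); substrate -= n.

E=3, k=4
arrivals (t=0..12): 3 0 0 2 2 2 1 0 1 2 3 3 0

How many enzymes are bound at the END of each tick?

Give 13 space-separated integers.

Answer: 3 3 3 3 3 3 3 3 3 3 3 3 3

Derivation:
t=0: arr=3 -> substrate=0 bound=3 product=0
t=1: arr=0 -> substrate=0 bound=3 product=0
t=2: arr=0 -> substrate=0 bound=3 product=0
t=3: arr=2 -> substrate=2 bound=3 product=0
t=4: arr=2 -> substrate=1 bound=3 product=3
t=5: arr=2 -> substrate=3 bound=3 product=3
t=6: arr=1 -> substrate=4 bound=3 product=3
t=7: arr=0 -> substrate=4 bound=3 product=3
t=8: arr=1 -> substrate=2 bound=3 product=6
t=9: arr=2 -> substrate=4 bound=3 product=6
t=10: arr=3 -> substrate=7 bound=3 product=6
t=11: arr=3 -> substrate=10 bound=3 product=6
t=12: arr=0 -> substrate=7 bound=3 product=9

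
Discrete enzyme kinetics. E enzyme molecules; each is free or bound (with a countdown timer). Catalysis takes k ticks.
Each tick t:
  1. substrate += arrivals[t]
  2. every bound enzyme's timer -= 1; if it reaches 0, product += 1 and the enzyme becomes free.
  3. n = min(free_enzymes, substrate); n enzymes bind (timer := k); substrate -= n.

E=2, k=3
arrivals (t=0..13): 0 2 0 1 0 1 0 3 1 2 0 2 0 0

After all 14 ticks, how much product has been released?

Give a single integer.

t=0: arr=0 -> substrate=0 bound=0 product=0
t=1: arr=2 -> substrate=0 bound=2 product=0
t=2: arr=0 -> substrate=0 bound=2 product=0
t=3: arr=1 -> substrate=1 bound=2 product=0
t=4: arr=0 -> substrate=0 bound=1 product=2
t=5: arr=1 -> substrate=0 bound=2 product=2
t=6: arr=0 -> substrate=0 bound=2 product=2
t=7: arr=3 -> substrate=2 bound=2 product=3
t=8: arr=1 -> substrate=2 bound=2 product=4
t=9: arr=2 -> substrate=4 bound=2 product=4
t=10: arr=0 -> substrate=3 bound=2 product=5
t=11: arr=2 -> substrate=4 bound=2 product=6
t=12: arr=0 -> substrate=4 bound=2 product=6
t=13: arr=0 -> substrate=3 bound=2 product=7

Answer: 7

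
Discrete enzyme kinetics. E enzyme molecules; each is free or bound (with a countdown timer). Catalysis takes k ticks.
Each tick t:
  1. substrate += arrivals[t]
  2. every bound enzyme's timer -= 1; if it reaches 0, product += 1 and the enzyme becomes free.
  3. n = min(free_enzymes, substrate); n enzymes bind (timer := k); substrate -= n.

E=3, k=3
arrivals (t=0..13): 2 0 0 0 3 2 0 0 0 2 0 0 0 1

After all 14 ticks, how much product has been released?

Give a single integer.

Answer: 9

Derivation:
t=0: arr=2 -> substrate=0 bound=2 product=0
t=1: arr=0 -> substrate=0 bound=2 product=0
t=2: arr=0 -> substrate=0 bound=2 product=0
t=3: arr=0 -> substrate=0 bound=0 product=2
t=4: arr=3 -> substrate=0 bound=3 product=2
t=5: arr=2 -> substrate=2 bound=3 product=2
t=6: arr=0 -> substrate=2 bound=3 product=2
t=7: arr=0 -> substrate=0 bound=2 product=5
t=8: arr=0 -> substrate=0 bound=2 product=5
t=9: arr=2 -> substrate=1 bound=3 product=5
t=10: arr=0 -> substrate=0 bound=2 product=7
t=11: arr=0 -> substrate=0 bound=2 product=7
t=12: arr=0 -> substrate=0 bound=1 product=8
t=13: arr=1 -> substrate=0 bound=1 product=9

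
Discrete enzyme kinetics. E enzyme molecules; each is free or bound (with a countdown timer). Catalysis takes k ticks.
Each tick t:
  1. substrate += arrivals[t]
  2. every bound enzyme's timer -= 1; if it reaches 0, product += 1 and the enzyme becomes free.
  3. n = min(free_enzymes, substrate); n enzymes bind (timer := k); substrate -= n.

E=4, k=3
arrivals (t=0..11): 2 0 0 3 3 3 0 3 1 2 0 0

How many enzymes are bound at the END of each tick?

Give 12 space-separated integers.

t=0: arr=2 -> substrate=0 bound=2 product=0
t=1: arr=0 -> substrate=0 bound=2 product=0
t=2: arr=0 -> substrate=0 bound=2 product=0
t=3: arr=3 -> substrate=0 bound=3 product=2
t=4: arr=3 -> substrate=2 bound=4 product=2
t=5: arr=3 -> substrate=5 bound=4 product=2
t=6: arr=0 -> substrate=2 bound=4 product=5
t=7: arr=3 -> substrate=4 bound=4 product=6
t=8: arr=1 -> substrate=5 bound=4 product=6
t=9: arr=2 -> substrate=4 bound=4 product=9
t=10: arr=0 -> substrate=3 bound=4 product=10
t=11: arr=0 -> substrate=3 bound=4 product=10

Answer: 2 2 2 3 4 4 4 4 4 4 4 4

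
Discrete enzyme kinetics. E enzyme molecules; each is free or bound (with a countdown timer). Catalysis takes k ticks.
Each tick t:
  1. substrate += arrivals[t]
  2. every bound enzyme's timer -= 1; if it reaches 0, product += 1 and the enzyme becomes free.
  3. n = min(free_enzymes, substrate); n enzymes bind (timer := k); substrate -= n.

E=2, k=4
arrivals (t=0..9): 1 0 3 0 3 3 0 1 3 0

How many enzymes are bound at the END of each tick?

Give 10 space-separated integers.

t=0: arr=1 -> substrate=0 bound=1 product=0
t=1: arr=0 -> substrate=0 bound=1 product=0
t=2: arr=3 -> substrate=2 bound=2 product=0
t=3: arr=0 -> substrate=2 bound=2 product=0
t=4: arr=3 -> substrate=4 bound=2 product=1
t=5: arr=3 -> substrate=7 bound=2 product=1
t=6: arr=0 -> substrate=6 bound=2 product=2
t=7: arr=1 -> substrate=7 bound=2 product=2
t=8: arr=3 -> substrate=9 bound=2 product=3
t=9: arr=0 -> substrate=9 bound=2 product=3

Answer: 1 1 2 2 2 2 2 2 2 2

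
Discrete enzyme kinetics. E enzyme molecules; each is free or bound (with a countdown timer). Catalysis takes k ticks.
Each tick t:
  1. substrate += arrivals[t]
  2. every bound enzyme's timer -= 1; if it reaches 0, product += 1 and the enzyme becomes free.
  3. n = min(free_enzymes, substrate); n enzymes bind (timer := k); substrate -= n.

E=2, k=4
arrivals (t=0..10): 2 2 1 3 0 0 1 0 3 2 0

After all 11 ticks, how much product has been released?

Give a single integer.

Answer: 4

Derivation:
t=0: arr=2 -> substrate=0 bound=2 product=0
t=1: arr=2 -> substrate=2 bound=2 product=0
t=2: arr=1 -> substrate=3 bound=2 product=0
t=3: arr=3 -> substrate=6 bound=2 product=0
t=4: arr=0 -> substrate=4 bound=2 product=2
t=5: arr=0 -> substrate=4 bound=2 product=2
t=6: arr=1 -> substrate=5 bound=2 product=2
t=7: arr=0 -> substrate=5 bound=2 product=2
t=8: arr=3 -> substrate=6 bound=2 product=4
t=9: arr=2 -> substrate=8 bound=2 product=4
t=10: arr=0 -> substrate=8 bound=2 product=4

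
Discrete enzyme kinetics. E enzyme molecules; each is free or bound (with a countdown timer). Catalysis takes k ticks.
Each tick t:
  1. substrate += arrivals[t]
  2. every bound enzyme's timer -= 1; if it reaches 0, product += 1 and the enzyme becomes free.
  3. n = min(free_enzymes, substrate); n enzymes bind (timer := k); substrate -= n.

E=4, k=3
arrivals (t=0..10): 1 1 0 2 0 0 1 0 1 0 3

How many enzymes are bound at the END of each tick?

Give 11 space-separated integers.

Answer: 1 2 2 3 2 2 1 1 2 1 4

Derivation:
t=0: arr=1 -> substrate=0 bound=1 product=0
t=1: arr=1 -> substrate=0 bound=2 product=0
t=2: arr=0 -> substrate=0 bound=2 product=0
t=3: arr=2 -> substrate=0 bound=3 product=1
t=4: arr=0 -> substrate=0 bound=2 product=2
t=5: arr=0 -> substrate=0 bound=2 product=2
t=6: arr=1 -> substrate=0 bound=1 product=4
t=7: arr=0 -> substrate=0 bound=1 product=4
t=8: arr=1 -> substrate=0 bound=2 product=4
t=9: arr=0 -> substrate=0 bound=1 product=5
t=10: arr=3 -> substrate=0 bound=4 product=5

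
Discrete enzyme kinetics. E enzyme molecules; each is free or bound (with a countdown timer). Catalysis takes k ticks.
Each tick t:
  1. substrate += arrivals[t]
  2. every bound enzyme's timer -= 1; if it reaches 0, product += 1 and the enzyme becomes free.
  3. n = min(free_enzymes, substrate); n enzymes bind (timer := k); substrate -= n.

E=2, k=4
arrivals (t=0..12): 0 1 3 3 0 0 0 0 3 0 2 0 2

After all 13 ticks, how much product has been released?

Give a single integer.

t=0: arr=0 -> substrate=0 bound=0 product=0
t=1: arr=1 -> substrate=0 bound=1 product=0
t=2: arr=3 -> substrate=2 bound=2 product=0
t=3: arr=3 -> substrate=5 bound=2 product=0
t=4: arr=0 -> substrate=5 bound=2 product=0
t=5: arr=0 -> substrate=4 bound=2 product=1
t=6: arr=0 -> substrate=3 bound=2 product=2
t=7: arr=0 -> substrate=3 bound=2 product=2
t=8: arr=3 -> substrate=6 bound=2 product=2
t=9: arr=0 -> substrate=5 bound=2 product=3
t=10: arr=2 -> substrate=6 bound=2 product=4
t=11: arr=0 -> substrate=6 bound=2 product=4
t=12: arr=2 -> substrate=8 bound=2 product=4

Answer: 4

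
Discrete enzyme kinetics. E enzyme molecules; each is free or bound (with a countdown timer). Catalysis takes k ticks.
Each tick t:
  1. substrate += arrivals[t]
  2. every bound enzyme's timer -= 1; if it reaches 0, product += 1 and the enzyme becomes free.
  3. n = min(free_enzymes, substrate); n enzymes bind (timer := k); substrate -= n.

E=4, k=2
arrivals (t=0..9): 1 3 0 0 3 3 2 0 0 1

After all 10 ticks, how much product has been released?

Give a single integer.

t=0: arr=1 -> substrate=0 bound=1 product=0
t=1: arr=3 -> substrate=0 bound=4 product=0
t=2: arr=0 -> substrate=0 bound=3 product=1
t=3: arr=0 -> substrate=0 bound=0 product=4
t=4: arr=3 -> substrate=0 bound=3 product=4
t=5: arr=3 -> substrate=2 bound=4 product=4
t=6: arr=2 -> substrate=1 bound=4 product=7
t=7: arr=0 -> substrate=0 bound=4 product=8
t=8: arr=0 -> substrate=0 bound=1 product=11
t=9: arr=1 -> substrate=0 bound=1 product=12

Answer: 12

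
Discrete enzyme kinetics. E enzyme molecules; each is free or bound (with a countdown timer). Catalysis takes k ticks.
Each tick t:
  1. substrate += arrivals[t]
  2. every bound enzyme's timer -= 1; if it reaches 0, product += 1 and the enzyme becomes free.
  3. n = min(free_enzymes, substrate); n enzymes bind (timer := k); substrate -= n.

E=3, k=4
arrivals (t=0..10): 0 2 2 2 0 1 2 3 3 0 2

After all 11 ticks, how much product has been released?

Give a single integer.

t=0: arr=0 -> substrate=0 bound=0 product=0
t=1: arr=2 -> substrate=0 bound=2 product=0
t=2: arr=2 -> substrate=1 bound=3 product=0
t=3: arr=2 -> substrate=3 bound=3 product=0
t=4: arr=0 -> substrate=3 bound=3 product=0
t=5: arr=1 -> substrate=2 bound=3 product=2
t=6: arr=2 -> substrate=3 bound=3 product=3
t=7: arr=3 -> substrate=6 bound=3 product=3
t=8: arr=3 -> substrate=9 bound=3 product=3
t=9: arr=0 -> substrate=7 bound=3 product=5
t=10: arr=2 -> substrate=8 bound=3 product=6

Answer: 6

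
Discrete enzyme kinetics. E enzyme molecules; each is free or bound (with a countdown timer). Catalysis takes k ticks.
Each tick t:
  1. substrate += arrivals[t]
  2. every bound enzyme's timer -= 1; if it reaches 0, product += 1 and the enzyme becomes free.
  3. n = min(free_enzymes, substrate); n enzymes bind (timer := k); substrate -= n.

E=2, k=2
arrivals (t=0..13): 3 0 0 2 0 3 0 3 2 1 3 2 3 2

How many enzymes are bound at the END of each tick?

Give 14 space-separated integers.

t=0: arr=3 -> substrate=1 bound=2 product=0
t=1: arr=0 -> substrate=1 bound=2 product=0
t=2: arr=0 -> substrate=0 bound=1 product=2
t=3: arr=2 -> substrate=1 bound=2 product=2
t=4: arr=0 -> substrate=0 bound=2 product=3
t=5: arr=3 -> substrate=2 bound=2 product=4
t=6: arr=0 -> substrate=1 bound=2 product=5
t=7: arr=3 -> substrate=3 bound=2 product=6
t=8: arr=2 -> substrate=4 bound=2 product=7
t=9: arr=1 -> substrate=4 bound=2 product=8
t=10: arr=3 -> substrate=6 bound=2 product=9
t=11: arr=2 -> substrate=7 bound=2 product=10
t=12: arr=3 -> substrate=9 bound=2 product=11
t=13: arr=2 -> substrate=10 bound=2 product=12

Answer: 2 2 1 2 2 2 2 2 2 2 2 2 2 2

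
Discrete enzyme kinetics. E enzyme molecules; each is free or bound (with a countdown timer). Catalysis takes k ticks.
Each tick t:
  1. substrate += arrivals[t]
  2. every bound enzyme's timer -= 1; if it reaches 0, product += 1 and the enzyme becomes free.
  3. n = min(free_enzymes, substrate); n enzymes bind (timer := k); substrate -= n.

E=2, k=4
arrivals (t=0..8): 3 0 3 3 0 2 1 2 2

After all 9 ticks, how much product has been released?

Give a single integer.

Answer: 4

Derivation:
t=0: arr=3 -> substrate=1 bound=2 product=0
t=1: arr=0 -> substrate=1 bound=2 product=0
t=2: arr=3 -> substrate=4 bound=2 product=0
t=3: arr=3 -> substrate=7 bound=2 product=0
t=4: arr=0 -> substrate=5 bound=2 product=2
t=5: arr=2 -> substrate=7 bound=2 product=2
t=6: arr=1 -> substrate=8 bound=2 product=2
t=7: arr=2 -> substrate=10 bound=2 product=2
t=8: arr=2 -> substrate=10 bound=2 product=4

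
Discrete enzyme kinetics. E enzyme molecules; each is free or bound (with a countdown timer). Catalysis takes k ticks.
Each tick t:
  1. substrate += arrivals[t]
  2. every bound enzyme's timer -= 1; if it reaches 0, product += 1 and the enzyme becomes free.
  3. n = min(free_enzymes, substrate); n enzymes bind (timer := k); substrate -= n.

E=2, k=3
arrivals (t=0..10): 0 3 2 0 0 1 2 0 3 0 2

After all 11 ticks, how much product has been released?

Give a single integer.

t=0: arr=0 -> substrate=0 bound=0 product=0
t=1: arr=3 -> substrate=1 bound=2 product=0
t=2: arr=2 -> substrate=3 bound=2 product=0
t=3: arr=0 -> substrate=3 bound=2 product=0
t=4: arr=0 -> substrate=1 bound=2 product=2
t=5: arr=1 -> substrate=2 bound=2 product=2
t=6: arr=2 -> substrate=4 bound=2 product=2
t=7: arr=0 -> substrate=2 bound=2 product=4
t=8: arr=3 -> substrate=5 bound=2 product=4
t=9: arr=0 -> substrate=5 bound=2 product=4
t=10: arr=2 -> substrate=5 bound=2 product=6

Answer: 6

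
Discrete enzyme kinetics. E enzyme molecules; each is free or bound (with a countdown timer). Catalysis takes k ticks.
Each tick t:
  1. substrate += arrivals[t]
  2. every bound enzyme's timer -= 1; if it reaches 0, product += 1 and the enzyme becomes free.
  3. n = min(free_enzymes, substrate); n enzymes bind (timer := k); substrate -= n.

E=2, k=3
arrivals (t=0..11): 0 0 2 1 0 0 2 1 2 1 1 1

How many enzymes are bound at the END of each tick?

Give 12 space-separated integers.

t=0: arr=0 -> substrate=0 bound=0 product=0
t=1: arr=0 -> substrate=0 bound=0 product=0
t=2: arr=2 -> substrate=0 bound=2 product=0
t=3: arr=1 -> substrate=1 bound=2 product=0
t=4: arr=0 -> substrate=1 bound=2 product=0
t=5: arr=0 -> substrate=0 bound=1 product=2
t=6: arr=2 -> substrate=1 bound=2 product=2
t=7: arr=1 -> substrate=2 bound=2 product=2
t=8: arr=2 -> substrate=3 bound=2 product=3
t=9: arr=1 -> substrate=3 bound=2 product=4
t=10: arr=1 -> substrate=4 bound=2 product=4
t=11: arr=1 -> substrate=4 bound=2 product=5

Answer: 0 0 2 2 2 1 2 2 2 2 2 2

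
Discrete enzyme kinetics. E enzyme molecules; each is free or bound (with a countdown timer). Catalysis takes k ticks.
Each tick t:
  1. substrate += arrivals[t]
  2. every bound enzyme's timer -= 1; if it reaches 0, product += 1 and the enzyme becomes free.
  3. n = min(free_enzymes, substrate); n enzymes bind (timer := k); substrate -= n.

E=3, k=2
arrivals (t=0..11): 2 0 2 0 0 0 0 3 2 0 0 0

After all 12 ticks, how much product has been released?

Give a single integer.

t=0: arr=2 -> substrate=0 bound=2 product=0
t=1: arr=0 -> substrate=0 bound=2 product=0
t=2: arr=2 -> substrate=0 bound=2 product=2
t=3: arr=0 -> substrate=0 bound=2 product=2
t=4: arr=0 -> substrate=0 bound=0 product=4
t=5: arr=0 -> substrate=0 bound=0 product=4
t=6: arr=0 -> substrate=0 bound=0 product=4
t=7: arr=3 -> substrate=0 bound=3 product=4
t=8: arr=2 -> substrate=2 bound=3 product=4
t=9: arr=0 -> substrate=0 bound=2 product=7
t=10: arr=0 -> substrate=0 bound=2 product=7
t=11: arr=0 -> substrate=0 bound=0 product=9

Answer: 9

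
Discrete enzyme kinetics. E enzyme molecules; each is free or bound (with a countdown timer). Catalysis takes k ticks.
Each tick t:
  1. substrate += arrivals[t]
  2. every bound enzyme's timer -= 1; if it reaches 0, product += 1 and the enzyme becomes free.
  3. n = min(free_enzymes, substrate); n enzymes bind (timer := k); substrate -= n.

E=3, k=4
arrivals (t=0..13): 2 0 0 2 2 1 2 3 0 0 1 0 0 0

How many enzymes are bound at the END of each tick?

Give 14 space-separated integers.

Answer: 2 2 2 3 3 3 3 3 3 3 3 3 3 3

Derivation:
t=0: arr=2 -> substrate=0 bound=2 product=0
t=1: arr=0 -> substrate=0 bound=2 product=0
t=2: arr=0 -> substrate=0 bound=2 product=0
t=3: arr=2 -> substrate=1 bound=3 product=0
t=4: arr=2 -> substrate=1 bound=3 product=2
t=5: arr=1 -> substrate=2 bound=3 product=2
t=6: arr=2 -> substrate=4 bound=3 product=2
t=7: arr=3 -> substrate=6 bound=3 product=3
t=8: arr=0 -> substrate=4 bound=3 product=5
t=9: arr=0 -> substrate=4 bound=3 product=5
t=10: arr=1 -> substrate=5 bound=3 product=5
t=11: arr=0 -> substrate=4 bound=3 product=6
t=12: arr=0 -> substrate=2 bound=3 product=8
t=13: arr=0 -> substrate=2 bound=3 product=8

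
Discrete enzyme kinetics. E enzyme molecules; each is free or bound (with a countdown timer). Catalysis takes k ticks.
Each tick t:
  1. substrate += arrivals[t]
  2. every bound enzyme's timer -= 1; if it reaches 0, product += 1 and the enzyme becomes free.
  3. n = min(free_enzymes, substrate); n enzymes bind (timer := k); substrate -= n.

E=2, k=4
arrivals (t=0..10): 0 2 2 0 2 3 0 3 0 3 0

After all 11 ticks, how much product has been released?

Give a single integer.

Answer: 4

Derivation:
t=0: arr=0 -> substrate=0 bound=0 product=0
t=1: arr=2 -> substrate=0 bound=2 product=0
t=2: arr=2 -> substrate=2 bound=2 product=0
t=3: arr=0 -> substrate=2 bound=2 product=0
t=4: arr=2 -> substrate=4 bound=2 product=0
t=5: arr=3 -> substrate=5 bound=2 product=2
t=6: arr=0 -> substrate=5 bound=2 product=2
t=7: arr=3 -> substrate=8 bound=2 product=2
t=8: arr=0 -> substrate=8 bound=2 product=2
t=9: arr=3 -> substrate=9 bound=2 product=4
t=10: arr=0 -> substrate=9 bound=2 product=4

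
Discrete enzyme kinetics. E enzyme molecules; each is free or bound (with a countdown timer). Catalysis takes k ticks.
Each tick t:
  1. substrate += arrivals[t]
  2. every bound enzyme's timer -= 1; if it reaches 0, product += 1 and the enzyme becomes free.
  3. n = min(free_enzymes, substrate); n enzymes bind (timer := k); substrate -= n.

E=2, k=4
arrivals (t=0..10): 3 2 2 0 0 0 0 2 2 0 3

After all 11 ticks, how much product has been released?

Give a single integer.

t=0: arr=3 -> substrate=1 bound=2 product=0
t=1: arr=2 -> substrate=3 bound=2 product=0
t=2: arr=2 -> substrate=5 bound=2 product=0
t=3: arr=0 -> substrate=5 bound=2 product=0
t=4: arr=0 -> substrate=3 bound=2 product=2
t=5: arr=0 -> substrate=3 bound=2 product=2
t=6: arr=0 -> substrate=3 bound=2 product=2
t=7: arr=2 -> substrate=5 bound=2 product=2
t=8: arr=2 -> substrate=5 bound=2 product=4
t=9: arr=0 -> substrate=5 bound=2 product=4
t=10: arr=3 -> substrate=8 bound=2 product=4

Answer: 4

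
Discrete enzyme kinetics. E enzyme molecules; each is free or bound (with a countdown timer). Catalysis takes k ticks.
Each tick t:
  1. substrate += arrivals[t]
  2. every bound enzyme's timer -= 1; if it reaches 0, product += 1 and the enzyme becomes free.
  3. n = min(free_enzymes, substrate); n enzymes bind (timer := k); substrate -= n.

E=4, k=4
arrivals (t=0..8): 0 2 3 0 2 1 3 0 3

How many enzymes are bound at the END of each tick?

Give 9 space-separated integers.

Answer: 0 2 4 4 4 4 4 4 4

Derivation:
t=0: arr=0 -> substrate=0 bound=0 product=0
t=1: arr=2 -> substrate=0 bound=2 product=0
t=2: arr=3 -> substrate=1 bound=4 product=0
t=3: arr=0 -> substrate=1 bound=4 product=0
t=4: arr=2 -> substrate=3 bound=4 product=0
t=5: arr=1 -> substrate=2 bound=4 product=2
t=6: arr=3 -> substrate=3 bound=4 product=4
t=7: arr=0 -> substrate=3 bound=4 product=4
t=8: arr=3 -> substrate=6 bound=4 product=4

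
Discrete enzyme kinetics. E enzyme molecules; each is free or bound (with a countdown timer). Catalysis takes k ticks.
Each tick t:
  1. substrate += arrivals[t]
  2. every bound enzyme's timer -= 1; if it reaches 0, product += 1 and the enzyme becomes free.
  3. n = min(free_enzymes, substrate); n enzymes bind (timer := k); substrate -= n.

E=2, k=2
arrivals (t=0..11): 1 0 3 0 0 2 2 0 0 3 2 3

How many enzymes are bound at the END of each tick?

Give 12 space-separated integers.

t=0: arr=1 -> substrate=0 bound=1 product=0
t=1: arr=0 -> substrate=0 bound=1 product=0
t=2: arr=3 -> substrate=1 bound=2 product=1
t=3: arr=0 -> substrate=1 bound=2 product=1
t=4: arr=0 -> substrate=0 bound=1 product=3
t=5: arr=2 -> substrate=1 bound=2 product=3
t=6: arr=2 -> substrate=2 bound=2 product=4
t=7: arr=0 -> substrate=1 bound=2 product=5
t=8: arr=0 -> substrate=0 bound=2 product=6
t=9: arr=3 -> substrate=2 bound=2 product=7
t=10: arr=2 -> substrate=3 bound=2 product=8
t=11: arr=3 -> substrate=5 bound=2 product=9

Answer: 1 1 2 2 1 2 2 2 2 2 2 2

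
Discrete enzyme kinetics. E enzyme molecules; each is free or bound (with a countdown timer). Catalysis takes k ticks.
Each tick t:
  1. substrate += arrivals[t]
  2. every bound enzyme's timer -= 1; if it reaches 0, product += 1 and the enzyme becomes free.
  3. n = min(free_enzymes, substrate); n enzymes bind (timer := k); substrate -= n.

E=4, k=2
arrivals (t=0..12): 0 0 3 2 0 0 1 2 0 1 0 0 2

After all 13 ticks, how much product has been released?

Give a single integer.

Answer: 9

Derivation:
t=0: arr=0 -> substrate=0 bound=0 product=0
t=1: arr=0 -> substrate=0 bound=0 product=0
t=2: arr=3 -> substrate=0 bound=3 product=0
t=3: arr=2 -> substrate=1 bound=4 product=0
t=4: arr=0 -> substrate=0 bound=2 product=3
t=5: arr=0 -> substrate=0 bound=1 product=4
t=6: arr=1 -> substrate=0 bound=1 product=5
t=7: arr=2 -> substrate=0 bound=3 product=5
t=8: arr=0 -> substrate=0 bound=2 product=6
t=9: arr=1 -> substrate=0 bound=1 product=8
t=10: arr=0 -> substrate=0 bound=1 product=8
t=11: arr=0 -> substrate=0 bound=0 product=9
t=12: arr=2 -> substrate=0 bound=2 product=9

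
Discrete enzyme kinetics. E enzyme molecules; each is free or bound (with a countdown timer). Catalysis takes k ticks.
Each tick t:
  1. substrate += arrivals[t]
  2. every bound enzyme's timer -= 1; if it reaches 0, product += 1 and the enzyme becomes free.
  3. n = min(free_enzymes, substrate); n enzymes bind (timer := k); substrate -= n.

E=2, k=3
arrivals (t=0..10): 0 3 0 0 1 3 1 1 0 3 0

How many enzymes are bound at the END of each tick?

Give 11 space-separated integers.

Answer: 0 2 2 2 2 2 2 2 2 2 2

Derivation:
t=0: arr=0 -> substrate=0 bound=0 product=0
t=1: arr=3 -> substrate=1 bound=2 product=0
t=2: arr=0 -> substrate=1 bound=2 product=0
t=3: arr=0 -> substrate=1 bound=2 product=0
t=4: arr=1 -> substrate=0 bound=2 product=2
t=5: arr=3 -> substrate=3 bound=2 product=2
t=6: arr=1 -> substrate=4 bound=2 product=2
t=7: arr=1 -> substrate=3 bound=2 product=4
t=8: arr=0 -> substrate=3 bound=2 product=4
t=9: arr=3 -> substrate=6 bound=2 product=4
t=10: arr=0 -> substrate=4 bound=2 product=6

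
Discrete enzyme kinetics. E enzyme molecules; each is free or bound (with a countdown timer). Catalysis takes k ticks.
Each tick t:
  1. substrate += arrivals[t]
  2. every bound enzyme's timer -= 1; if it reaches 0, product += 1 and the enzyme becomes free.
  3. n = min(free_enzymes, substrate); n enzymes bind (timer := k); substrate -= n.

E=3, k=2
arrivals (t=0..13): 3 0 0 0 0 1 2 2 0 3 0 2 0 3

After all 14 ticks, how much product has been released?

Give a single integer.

Answer: 13

Derivation:
t=0: arr=3 -> substrate=0 bound=3 product=0
t=1: arr=0 -> substrate=0 bound=3 product=0
t=2: arr=0 -> substrate=0 bound=0 product=3
t=3: arr=0 -> substrate=0 bound=0 product=3
t=4: arr=0 -> substrate=0 bound=0 product=3
t=5: arr=1 -> substrate=0 bound=1 product=3
t=6: arr=2 -> substrate=0 bound=3 product=3
t=7: arr=2 -> substrate=1 bound=3 product=4
t=8: arr=0 -> substrate=0 bound=2 product=6
t=9: arr=3 -> substrate=1 bound=3 product=7
t=10: arr=0 -> substrate=0 bound=3 product=8
t=11: arr=2 -> substrate=0 bound=3 product=10
t=12: arr=0 -> substrate=0 bound=2 product=11
t=13: arr=3 -> substrate=0 bound=3 product=13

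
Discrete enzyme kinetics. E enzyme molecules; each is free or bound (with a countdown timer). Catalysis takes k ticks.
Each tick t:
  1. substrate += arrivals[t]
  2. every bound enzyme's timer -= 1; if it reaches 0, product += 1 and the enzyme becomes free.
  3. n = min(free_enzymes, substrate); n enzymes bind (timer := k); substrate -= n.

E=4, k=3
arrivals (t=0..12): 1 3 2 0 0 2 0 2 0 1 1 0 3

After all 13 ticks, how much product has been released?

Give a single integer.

t=0: arr=1 -> substrate=0 bound=1 product=0
t=1: arr=3 -> substrate=0 bound=4 product=0
t=2: arr=2 -> substrate=2 bound=4 product=0
t=3: arr=0 -> substrate=1 bound=4 product=1
t=4: arr=0 -> substrate=0 bound=2 product=4
t=5: arr=2 -> substrate=0 bound=4 product=4
t=6: arr=0 -> substrate=0 bound=3 product=5
t=7: arr=2 -> substrate=0 bound=4 product=6
t=8: arr=0 -> substrate=0 bound=2 product=8
t=9: arr=1 -> substrate=0 bound=3 product=8
t=10: arr=1 -> substrate=0 bound=2 product=10
t=11: arr=0 -> substrate=0 bound=2 product=10
t=12: arr=3 -> substrate=0 bound=4 product=11

Answer: 11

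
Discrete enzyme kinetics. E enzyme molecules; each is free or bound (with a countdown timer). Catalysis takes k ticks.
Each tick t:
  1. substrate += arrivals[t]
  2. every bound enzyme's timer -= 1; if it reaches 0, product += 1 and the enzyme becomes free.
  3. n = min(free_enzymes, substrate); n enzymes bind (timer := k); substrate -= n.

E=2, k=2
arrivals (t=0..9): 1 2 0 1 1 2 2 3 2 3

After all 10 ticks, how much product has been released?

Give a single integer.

t=0: arr=1 -> substrate=0 bound=1 product=0
t=1: arr=2 -> substrate=1 bound=2 product=0
t=2: arr=0 -> substrate=0 bound=2 product=1
t=3: arr=1 -> substrate=0 bound=2 product=2
t=4: arr=1 -> substrate=0 bound=2 product=3
t=5: arr=2 -> substrate=1 bound=2 product=4
t=6: arr=2 -> substrate=2 bound=2 product=5
t=7: arr=3 -> substrate=4 bound=2 product=6
t=8: arr=2 -> substrate=5 bound=2 product=7
t=9: arr=3 -> substrate=7 bound=2 product=8

Answer: 8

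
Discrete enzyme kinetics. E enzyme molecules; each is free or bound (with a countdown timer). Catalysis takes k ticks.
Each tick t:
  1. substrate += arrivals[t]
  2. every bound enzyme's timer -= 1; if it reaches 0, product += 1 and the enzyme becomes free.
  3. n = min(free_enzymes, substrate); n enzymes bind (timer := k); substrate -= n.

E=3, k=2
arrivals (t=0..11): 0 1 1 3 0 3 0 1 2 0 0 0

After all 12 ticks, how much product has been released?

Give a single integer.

t=0: arr=0 -> substrate=0 bound=0 product=0
t=1: arr=1 -> substrate=0 bound=1 product=0
t=2: arr=1 -> substrate=0 bound=2 product=0
t=3: arr=3 -> substrate=1 bound=3 product=1
t=4: arr=0 -> substrate=0 bound=3 product=2
t=5: arr=3 -> substrate=1 bound=3 product=4
t=6: arr=0 -> substrate=0 bound=3 product=5
t=7: arr=1 -> substrate=0 bound=2 product=7
t=8: arr=2 -> substrate=0 bound=3 product=8
t=9: arr=0 -> substrate=0 bound=2 product=9
t=10: arr=0 -> substrate=0 bound=0 product=11
t=11: arr=0 -> substrate=0 bound=0 product=11

Answer: 11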